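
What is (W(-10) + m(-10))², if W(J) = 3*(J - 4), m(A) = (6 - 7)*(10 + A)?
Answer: 1764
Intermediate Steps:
m(A) = -10 - A (m(A) = -(10 + A) = -10 - A)
W(J) = -12 + 3*J (W(J) = 3*(-4 + J) = -12 + 3*J)
(W(-10) + m(-10))² = ((-12 + 3*(-10)) + (-10 - 1*(-10)))² = ((-12 - 30) + (-10 + 10))² = (-42 + 0)² = (-42)² = 1764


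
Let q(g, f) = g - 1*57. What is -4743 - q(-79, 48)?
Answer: -4607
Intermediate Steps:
q(g, f) = -57 + g (q(g, f) = g - 57 = -57 + g)
-4743 - q(-79, 48) = -4743 - (-57 - 79) = -4743 - 1*(-136) = -4743 + 136 = -4607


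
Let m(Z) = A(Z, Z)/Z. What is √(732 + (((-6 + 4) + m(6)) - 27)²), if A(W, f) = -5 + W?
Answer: √56281/6 ≈ 39.539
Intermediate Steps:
m(Z) = (-5 + Z)/Z
√(732 + (((-6 + 4) + m(6)) - 27)²) = √(732 + (((-6 + 4) + (-5 + 6)/6) - 27)²) = √(732 + ((-2 + (⅙)*1) - 27)²) = √(732 + ((-2 + ⅙) - 27)²) = √(732 + (-11/6 - 27)²) = √(732 + (-173/6)²) = √(732 + 29929/36) = √(56281/36) = √56281/6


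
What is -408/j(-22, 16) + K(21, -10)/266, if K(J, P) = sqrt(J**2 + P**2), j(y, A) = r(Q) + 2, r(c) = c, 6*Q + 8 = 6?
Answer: -1224/5 + sqrt(541)/266 ≈ -244.71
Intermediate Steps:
Q = -1/3 (Q = -4/3 + (1/6)*6 = -4/3 + 1 = -1/3 ≈ -0.33333)
j(y, A) = 5/3 (j(y, A) = -1/3 + 2 = 5/3)
-408/j(-22, 16) + K(21, -10)/266 = -408/5/3 + sqrt(21**2 + (-10)**2)/266 = -408*3/5 + sqrt(441 + 100)*(1/266) = -1224/5 + sqrt(541)*(1/266) = -1224/5 + sqrt(541)/266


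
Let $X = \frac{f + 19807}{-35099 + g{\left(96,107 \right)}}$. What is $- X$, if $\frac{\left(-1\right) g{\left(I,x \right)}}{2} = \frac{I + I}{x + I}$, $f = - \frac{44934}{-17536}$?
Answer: $\frac{35259119329}{62476217408} \approx 0.56436$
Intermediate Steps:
$f = \frac{22467}{8768}$ ($f = \left(-44934\right) \left(- \frac{1}{17536}\right) = \frac{22467}{8768} \approx 2.5624$)
$g{\left(I,x \right)} = - \frac{4 I}{I + x}$ ($g{\left(I,x \right)} = - 2 \frac{I + I}{x + I} = - 2 \frac{2 I}{I + x} = - \frac{4 I}{I + x}$)
$X = - \frac{35259119329}{62476217408}$ ($X = \frac{\frac{22467}{8768} + 19807}{-35099 - \frac{384}{96 + 107}} = \frac{173690243}{8768 \left(-35099 - \frac{384}{203}\right)} = \frac{173690243}{8768 \left(- \frac{7125481}{203}\right)} = \frac{173690243}{8768} \left(- \frac{203}{7125481}\right) = - \frac{35259119329}{62476217408} \approx -0.56436$)
$- X = \left(-1\right) \left(- \frac{35259119329}{62476217408}\right) = \frac{35259119329}{62476217408}$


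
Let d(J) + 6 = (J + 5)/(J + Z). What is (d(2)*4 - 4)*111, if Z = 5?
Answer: -2664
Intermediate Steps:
d(J) = -5 (d(J) = -6 + (J + 5)/(J + 5) = -6 + (5 + J)/(5 + J) = -6 + 1 = -5)
(d(2)*4 - 4)*111 = (-5*4 - 4)*111 = (-20 - 4)*111 = -24*111 = -2664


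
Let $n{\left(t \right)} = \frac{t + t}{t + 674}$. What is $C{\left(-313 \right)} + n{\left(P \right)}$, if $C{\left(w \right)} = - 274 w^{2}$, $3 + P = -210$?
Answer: $- \frac{12374856692}{461} \approx -2.6844 \cdot 10^{7}$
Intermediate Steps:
$P = -213$ ($P = -3 - 210 = -213$)
$n{\left(t \right)} = \frac{2 t}{674 + t}$
$C{\left(-313 \right)} + n{\left(P \right)} = - 274 \left(-313\right)^{2} + 2 \left(-213\right) \frac{1}{674 - 213} = \left(-274\right) 97969 + 2 \left(-213\right) \frac{1}{461} = -26843506 + 2 \left(-213\right) \frac{1}{461} = -26843506 - \frac{426}{461} = - \frac{12374856692}{461}$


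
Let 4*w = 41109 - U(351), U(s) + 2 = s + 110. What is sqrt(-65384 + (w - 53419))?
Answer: I*sqrt(434562)/2 ≈ 329.61*I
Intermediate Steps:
U(s) = 108 + s (U(s) = -2 + (s + 110) = -2 + (110 + s) = 108 + s)
w = 20325/2 (w = (41109 - (108 + 351))/4 = (41109 - 1*459)/4 = (41109 - 459)/4 = (1/4)*40650 = 20325/2 ≈ 10163.)
sqrt(-65384 + (w - 53419)) = sqrt(-65384 + (20325/2 - 53419)) = sqrt(-65384 - 86513/2) = sqrt(-217281/2) = I*sqrt(434562)/2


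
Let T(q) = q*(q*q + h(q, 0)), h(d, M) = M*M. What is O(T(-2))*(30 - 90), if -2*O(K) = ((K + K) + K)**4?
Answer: 9953280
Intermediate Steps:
h(d, M) = M**2
T(q) = q**3 (T(q) = q*(q*q + 0**2) = q*(q**2 + 0) = q*q**2 = q**3)
O(K) = -81*K**4/2 (O(K) = -((K + K) + K)**4/2 = -(2*K + K)**4/2 = -81*K**4/2)
O(T(-2))*(30 - 90) = (-81*((-2)**3)**4/2)*(30 - 90) = -81/2*(-8)**4*(-60) = -81/2*4096*(-60) = -165888*(-60) = 9953280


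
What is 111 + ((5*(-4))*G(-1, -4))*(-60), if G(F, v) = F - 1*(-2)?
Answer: 1311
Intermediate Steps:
G(F, v) = 2 + F (G(F, v) = F + 2 = 2 + F)
111 + ((5*(-4))*G(-1, -4))*(-60) = 111 + ((5*(-4))*(2 - 1))*(-60) = 111 - 20*1*(-60) = 111 - 20*(-60) = 111 + 1200 = 1311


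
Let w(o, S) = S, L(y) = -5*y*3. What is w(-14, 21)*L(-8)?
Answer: 2520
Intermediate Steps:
L(y) = -15*y (L(y) = -5*y*3 = -15*y)
w(-14, 21)*L(-8) = 21*(-15*(-8)) = 21*120 = 2520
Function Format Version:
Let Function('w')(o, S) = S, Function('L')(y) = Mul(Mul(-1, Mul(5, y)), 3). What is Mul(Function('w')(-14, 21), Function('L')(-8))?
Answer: 2520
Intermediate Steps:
Function('L')(y) = Mul(-15, y) (Function('L')(y) = Mul(Mul(-5, y), 3) = Mul(-15, y))
Mul(Function('w')(-14, 21), Function('L')(-8)) = Mul(21, Mul(-15, -8)) = Mul(21, 120) = 2520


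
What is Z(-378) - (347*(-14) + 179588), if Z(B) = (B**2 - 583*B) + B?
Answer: 188150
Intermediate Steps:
Z(B) = B**2 - 582*B
Z(-378) - (347*(-14) + 179588) = -378*(-582 - 378) - (347*(-14) + 179588) = -378*(-960) - (-4858 + 179588) = 362880 - 1*174730 = 362880 - 174730 = 188150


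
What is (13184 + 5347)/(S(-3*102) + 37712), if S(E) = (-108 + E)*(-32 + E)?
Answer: 18531/177644 ≈ 0.10432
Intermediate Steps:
(13184 + 5347)/(S(-3*102) + 37712) = (13184 + 5347)/((3456 + (-3*102)² - (-420)*102) + 37712) = 18531/((3456 + (-306)² - 140*(-306)) + 37712) = 18531/((3456 + 93636 + 42840) + 37712) = 18531/(139932 + 37712) = 18531/177644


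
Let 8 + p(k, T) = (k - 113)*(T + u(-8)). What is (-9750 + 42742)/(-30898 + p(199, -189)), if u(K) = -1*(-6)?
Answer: -8248/11661 ≈ -0.70732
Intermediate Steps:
u(K) = 6
p(k, T) = -8 + (-113 + k)*(6 + T) (p(k, T) = -8 + (k - 113)*(T + 6) = -8 + (-113 + k)*(6 + T))
(-9750 + 42742)/(-30898 + p(199, -189)) = (-9750 + 42742)/(-30898 + (-686 - 113*(-189) + 6*199 - 189*199)) = 32992/(-30898 + (-686 + 21357 + 1194 - 37611)) = 32992/(-30898 - 15746) = 32992/(-46644) = 32992*(-1/46644) = -8248/11661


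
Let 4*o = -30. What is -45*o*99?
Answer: 66825/2 ≈ 33413.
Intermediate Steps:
o = -15/2 (o = (¼)*(-30) = -15/2 ≈ -7.5000)
-45*o*99 = -45*(-15/2)*99 = (675/2)*99 = 66825/2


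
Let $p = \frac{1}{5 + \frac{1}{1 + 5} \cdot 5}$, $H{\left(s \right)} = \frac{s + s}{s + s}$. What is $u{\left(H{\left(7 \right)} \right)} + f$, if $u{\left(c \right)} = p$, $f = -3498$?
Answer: $- \frac{122424}{35} \approx -3497.8$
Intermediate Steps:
$H{\left(s \right)} = 1$ ($H{\left(s \right)} = \frac{2 s}{2 s} = 2 s \frac{1}{2 s} = 1$)
$p = \frac{6}{35}$ ($p = \frac{1}{5 + \frac{1}{6} \cdot 5} = \frac{1}{5 + \frac{5}{6}} = \frac{1}{\frac{35}{6}} = \frac{6}{35} \approx 0.17143$)
$u{\left(c \right)} = \frac{6}{35}$
$u{\left(H{\left(7 \right)} \right)} + f = \frac{6}{35} - 3498 = - \frac{122424}{35}$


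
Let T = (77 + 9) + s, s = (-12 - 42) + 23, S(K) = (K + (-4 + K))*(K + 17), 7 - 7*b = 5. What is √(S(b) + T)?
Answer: I*√209/7 ≈ 2.0653*I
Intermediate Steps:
b = 2/7 (b = 1 - ⅐*5 = 1 - 5/7 = 2/7 ≈ 0.28571)
S(K) = (-4 + 2*K)*(17 + K)
s = -31 (s = -54 + 23 = -31)
T = 55 (T = (77 + 9) - 31 = 86 - 31 = 55)
√(S(b) + T) = √((-68 + 2*(2/7)² + 30*(2/7)) + 55) = √((-68 + 2*(4/49) + 60/7) + 55) = √((-68 + 8/49 + 60/7) + 55) = √(-2904/49 + 55) = √(-209/49) = I*√209/7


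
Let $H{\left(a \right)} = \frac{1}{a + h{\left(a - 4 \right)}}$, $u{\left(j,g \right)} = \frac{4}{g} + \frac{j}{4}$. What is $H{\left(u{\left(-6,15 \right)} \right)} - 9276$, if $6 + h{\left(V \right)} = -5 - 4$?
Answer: $- \frac{4517442}{487} \approx -9276.1$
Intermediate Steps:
$h{\left(V \right)} = -15$ ($h{\left(V \right)} = -6 - 9 = -15$)
$u{\left(j,g \right)} = \frac{4}{g} + \frac{j}{4}$ ($u{\left(j,g \right)} = \frac{4}{g} + j \frac{1}{4} = \frac{4}{g} + \frac{j}{4}$)
$H{\left(a \right)} = \frac{1}{-15 + a}$ ($H{\left(a \right)} = \frac{1}{a - 15} = \frac{1}{-15 + a}$)
$H{\left(u{\left(-6,15 \right)} \right)} - 9276 = \frac{1}{-15 + \left(\frac{4}{15} + \frac{1}{4} \left(-6\right)\right)} - 9276 = \frac{1}{-15 + \left(4 \cdot \frac{1}{15} - \frac{3}{2}\right)} - 9276 = \frac{1}{-15 + \left(\frac{4}{15} - \frac{3}{2}\right)} - 9276 = \frac{1}{-15 - \frac{37}{30}} - 9276 = \frac{1}{- \frac{487}{30}} - 9276 = - \frac{30}{487} - 9276 = - \frac{4517442}{487}$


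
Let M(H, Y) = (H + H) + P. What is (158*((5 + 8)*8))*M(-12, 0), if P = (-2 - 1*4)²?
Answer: 197184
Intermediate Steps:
P = 36 (P = (-2 - 4)² = (-6)² = 36)
M(H, Y) = 36 + 2*H (M(H, Y) = (H + H) + 36 = 2*H + 36 = 36 + 2*H)
(158*((5 + 8)*8))*M(-12, 0) = (158*((5 + 8)*8))*(36 + 2*(-12)) = (158*(13*8))*(36 - 24) = (158*104)*12 = 16432*12 = 197184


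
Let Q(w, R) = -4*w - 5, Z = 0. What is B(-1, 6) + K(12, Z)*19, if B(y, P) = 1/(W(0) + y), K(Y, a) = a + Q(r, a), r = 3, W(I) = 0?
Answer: -324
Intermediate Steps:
Q(w, R) = -5 - 4*w
K(Y, a) = -17 + a (K(Y, a) = a + (-5 - 4*3) = a + (-5 - 12) = a - 17 = -17 + a)
B(y, P) = 1/y (B(y, P) = 1/(0 + y) = 1/y)
B(-1, 6) + K(12, Z)*19 = 1/(-1) + (-17 + 0)*19 = -1 - 17*19 = -1 - 323 = -324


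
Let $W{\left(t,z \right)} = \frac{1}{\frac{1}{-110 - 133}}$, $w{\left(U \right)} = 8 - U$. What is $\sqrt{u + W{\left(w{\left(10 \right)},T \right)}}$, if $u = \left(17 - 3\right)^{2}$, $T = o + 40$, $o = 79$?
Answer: $i \sqrt{47} \approx 6.8557 i$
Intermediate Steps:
$T = 119$ ($T = 79 + 40 = 119$)
$u = 196$ ($u = 14^{2} = 196$)
$W{\left(t,z \right)} = -243$ ($W{\left(t,z \right)} = \frac{1}{\frac{1}{-243}} = \frac{1}{- \frac{1}{243}} = -243$)
$\sqrt{u + W{\left(w{\left(10 \right)},T \right)}} = \sqrt{196 - 243} = \sqrt{-47} = i \sqrt{47}$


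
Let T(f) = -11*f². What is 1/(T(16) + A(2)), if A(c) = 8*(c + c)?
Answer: -1/2784 ≈ -0.00035920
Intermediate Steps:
A(c) = 16*c (A(c) = 8*(2*c) = 16*c)
1/(T(16) + A(2)) = 1/(-11*16² + 16*2) = 1/(-11*256 + 32) = 1/(-2816 + 32) = 1/(-2784) = -1/2784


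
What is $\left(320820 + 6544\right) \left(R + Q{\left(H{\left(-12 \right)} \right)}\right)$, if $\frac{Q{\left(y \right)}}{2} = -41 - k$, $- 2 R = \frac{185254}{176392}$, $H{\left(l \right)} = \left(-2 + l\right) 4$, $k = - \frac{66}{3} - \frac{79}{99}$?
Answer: $- \frac{52778183954281}{4365702} \approx -1.2089 \cdot 10^{7}$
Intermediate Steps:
$k = - \frac{2257}{99}$ ($k = \left(-66\right) \frac{1}{3} - \frac{79}{99} = -22 - \frac{79}{99} = - \frac{2257}{99} \approx -22.798$)
$H{\left(l \right)} = -8 + 4 l$
$R = - \frac{92627}{176392}$ ($R = - \frac{185254 \cdot \frac{1}{176392}}{2} = \left(- \frac{1}{2}\right) \frac{92627}{88196} = - \frac{92627}{176392} \approx -0.52512$)
$Q{\left(y \right)} = - \frac{3604}{99}$ ($Q{\left(y \right)} = 2 \left(-41 - - \frac{2257}{99}\right) = 2 \left(-41 + \frac{2257}{99}\right) = 2 \left(- \frac{1802}{99}\right) = - \frac{3604}{99}$)
$\left(320820 + 6544\right) \left(R + Q{\left(H{\left(-12 \right)} \right)}\right) = \left(320820 + 6544\right) \left(- \frac{92627}{176392} - \frac{3604}{99}\right) = 327364 \left(- \frac{644886841}{17462808}\right) = - \frac{52778183954281}{4365702}$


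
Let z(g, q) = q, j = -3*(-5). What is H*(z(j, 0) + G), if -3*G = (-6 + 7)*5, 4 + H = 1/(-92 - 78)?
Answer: 227/34 ≈ 6.6765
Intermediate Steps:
j = 15
H = -681/170 (H = -4 + 1/(-92 - 78) = -4 + 1/(-170) = -4 - 1/170 = -681/170 ≈ -4.0059)
G = -5/3 (G = -(-6 + 7)*5/3 = -5/3 ≈ -1.6667)
H*(z(j, 0) + G) = -681*(0 - 5/3)/170 = -681/170*(-5/3) = 227/34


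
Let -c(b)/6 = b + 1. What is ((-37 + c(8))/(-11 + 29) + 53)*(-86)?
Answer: -37109/9 ≈ -4123.2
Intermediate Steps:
c(b) = -6 - 6*b (c(b) = -6*(b + 1) = -6*(1 + b) = -6 - 6*b)
((-37 + c(8))/(-11 + 29) + 53)*(-86) = ((-37 + (-6 - 6*8))/(-11 + 29) + 53)*(-86) = ((-37 + (-6 - 48))/18 + 53)*(-86) = ((-37 - 54)*(1/18) + 53)*(-86) = (-91*1/18 + 53)*(-86) = (-91/18 + 53)*(-86) = (863/18)*(-86) = -37109/9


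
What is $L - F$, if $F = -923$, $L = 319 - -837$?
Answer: $2079$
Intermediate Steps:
$L = 1156$ ($L = 319 + 837 = 1156$)
$L - F = 1156 - -923 = 1156 + 923 = 2079$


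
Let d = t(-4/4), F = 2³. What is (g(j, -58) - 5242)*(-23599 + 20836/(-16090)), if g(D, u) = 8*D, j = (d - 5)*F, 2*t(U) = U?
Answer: 1062101302562/8045 ≈ 1.3202e+8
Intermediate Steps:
t(U) = U/2
F = 8
d = -½ (d = (-4/4)/2 = (-4*¼)/2 = (½)*(-1) = -½ ≈ -0.50000)
j = -44 (j = (-½ - 5)*8 = -11/2*8 = -44)
(g(j, -58) - 5242)*(-23599 + 20836/(-16090)) = (8*(-44) - 5242)*(-23599 + 20836/(-16090)) = (-352 - 5242)*(-23599 + 20836*(-1/16090)) = -5594*(-23599 - 10418/8045) = -5594*(-189864373/8045) = 1062101302562/8045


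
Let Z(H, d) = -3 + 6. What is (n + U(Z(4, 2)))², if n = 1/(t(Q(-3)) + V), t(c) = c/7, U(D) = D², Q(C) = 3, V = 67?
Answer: 18105025/222784 ≈ 81.267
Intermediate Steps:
Z(H, d) = 3
t(c) = c/7 (t(c) = c*(⅐) = c/7)
n = 7/472 (n = 1/((⅐)*3 + 67) = 1/(3/7 + 67) = 1/(472/7) = 7/472 ≈ 0.014831)
(n + U(Z(4, 2)))² = (7/472 + 3²)² = (7/472 + 9)² = (4255/472)² = 18105025/222784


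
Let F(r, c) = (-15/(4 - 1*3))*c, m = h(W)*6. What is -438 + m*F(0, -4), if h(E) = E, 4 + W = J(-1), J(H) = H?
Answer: -2238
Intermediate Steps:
W = -5 (W = -4 - 1 = -5)
m = -30 (m = -5*6 = -30)
F(r, c) = -15*c (F(r, c) = (-15/(4 - 3))*c = (-15/1)*c = (-15*1)*c = -15*c)
-438 + m*F(0, -4) = -438 - (-450)*(-4) = -438 - 30*60 = -438 - 1800 = -2238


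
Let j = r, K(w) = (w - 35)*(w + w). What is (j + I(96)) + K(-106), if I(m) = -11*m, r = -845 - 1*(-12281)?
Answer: 40272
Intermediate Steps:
K(w) = 2*w*(-35 + w) (K(w) = (-35 + w)*(2*w) = 2*w*(-35 + w))
r = 11436 (r = -845 + 12281 = 11436)
j = 11436
(j + I(96)) + K(-106) = (11436 - 11*96) + 2*(-106)*(-35 - 106) = (11436 - 1056) + 2*(-106)*(-141) = 10380 + 29892 = 40272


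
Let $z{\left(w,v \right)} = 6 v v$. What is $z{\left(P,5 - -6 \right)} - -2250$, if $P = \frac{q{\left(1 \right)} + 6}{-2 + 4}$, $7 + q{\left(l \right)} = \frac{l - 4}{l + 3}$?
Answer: $2976$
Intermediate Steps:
$q{\left(l \right)} = -7 + \frac{-4 + l}{3 + l}$ ($q{\left(l \right)} = -7 + \frac{l - 4}{l + 3} = -7 + \frac{-4 + l}{3 + l}$)
$P = - \frac{7}{8}$ ($P = \frac{\frac{-25 - 6}{3 + 1} + 6}{-2 + 4} = \frac{\frac{-25 - 6}{4} + 6}{2} = \left(\frac{1}{4} \left(-31\right) + 6\right) \frac{1}{2} = \left(- \frac{31}{4} + 6\right) \frac{1}{2} = \left(- \frac{7}{4}\right) \frac{1}{2} = - \frac{7}{8} \approx -0.875$)
$z{\left(w,v \right)} = 6 v^{2}$
$z{\left(P,5 - -6 \right)} - -2250 = 6 \left(5 - -6\right)^{2} - -2250 = 6 \left(5 + 6\right)^{2} + 2250 = 6 \cdot 11^{2} + 2250 = 6 \cdot 121 + 2250 = 726 + 2250 = 2976$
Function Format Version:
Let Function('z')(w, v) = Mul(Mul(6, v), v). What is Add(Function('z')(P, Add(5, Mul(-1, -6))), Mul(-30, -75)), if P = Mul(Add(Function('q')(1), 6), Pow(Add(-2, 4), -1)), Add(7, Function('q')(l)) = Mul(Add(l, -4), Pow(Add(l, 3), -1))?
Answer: 2976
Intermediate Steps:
Function('q')(l) = Add(-7, Mul(Pow(Add(3, l), -1), Add(-4, l))) (Function('q')(l) = Add(-7, Mul(Add(l, -4), Pow(Add(l, 3), -1))) = Add(-7, Mul(Add(-4, l), Pow(Add(3, l), -1))) = Add(-7, Mul(Pow(Add(3, l), -1), Add(-4, l))))
P = Rational(-7, 8) (P = Mul(Add(Mul(Pow(Add(3, 1), -1), Add(-25, Mul(-6, 1))), 6), Pow(Add(-2, 4), -1)) = Mul(Add(Mul(Pow(4, -1), Add(-25, -6)), 6), Pow(2, -1)) = Mul(Add(Mul(Rational(1, 4), -31), 6), Rational(1, 2)) = Mul(Add(Rational(-31, 4), 6), Rational(1, 2)) = Mul(Rational(-7, 4), Rational(1, 2)) = Rational(-7, 8) ≈ -0.87500)
Function('z')(w, v) = Mul(6, Pow(v, 2))
Add(Function('z')(P, Add(5, Mul(-1, -6))), Mul(-30, -75)) = Add(Mul(6, Pow(Add(5, Mul(-1, -6)), 2)), Mul(-30, -75)) = Add(Mul(6, Pow(Add(5, 6), 2)), 2250) = Add(Mul(6, Pow(11, 2)), 2250) = Add(Mul(6, 121), 2250) = Add(726, 2250) = 2976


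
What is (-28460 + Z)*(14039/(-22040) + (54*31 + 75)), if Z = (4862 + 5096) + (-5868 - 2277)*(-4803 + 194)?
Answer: 1445862192579563/22040 ≈ 6.5602e+10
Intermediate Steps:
Z = 37550263 (Z = 9958 - 8145*(-4609) = 9958 + 37540305 = 37550263)
(-28460 + Z)*(14039/(-22040) + (54*31 + 75)) = (-28460 + 37550263)*(14039/(-22040) + (54*31 + 75)) = 37521803*(14039*(-1/22040) + (1674 + 75)) = 37521803*(-14039/22040 + 1749) = 37521803*(38533921/22040) = 1445862192579563/22040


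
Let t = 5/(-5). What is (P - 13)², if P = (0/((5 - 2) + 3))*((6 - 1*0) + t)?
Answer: 169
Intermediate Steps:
t = -1 (t = 5*(-⅕) = -1)
P = 0 (P = (0/((5 - 2) + 3))*((6 - 1*0) - 1) = (0/(3 + 3))*((6 + 0) - 1) = (0/6)*(6 - 1) = (0*(⅙))*5 = 0*5 = 0)
(P - 13)² = (0 - 13)² = (-13)² = 169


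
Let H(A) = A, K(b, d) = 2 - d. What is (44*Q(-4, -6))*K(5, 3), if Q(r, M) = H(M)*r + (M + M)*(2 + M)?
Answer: -3168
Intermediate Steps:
Q(r, M) = M*r + 2*M*(2 + M) (Q(r, M) = M*r + (M + M)*(2 + M) = M*r + (2*M)*(2 + M) = M*r + 2*M*(2 + M))
(44*Q(-4, -6))*K(5, 3) = (44*(-6*(4 - 4 + 2*(-6))))*(2 - 1*3) = (44*(-6*(4 - 4 - 12)))*(2 - 3) = (44*(-6*(-12)))*(-1) = (44*72)*(-1) = 3168*(-1) = -3168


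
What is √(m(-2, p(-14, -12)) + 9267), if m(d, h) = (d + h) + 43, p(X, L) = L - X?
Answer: 7*√190 ≈ 96.488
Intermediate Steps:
m(d, h) = 43 + d + h
√(m(-2, p(-14, -12)) + 9267) = √((43 - 2 + (-12 - 1*(-14))) + 9267) = √((43 - 2 + (-12 + 14)) + 9267) = √((43 - 2 + 2) + 9267) = √(43 + 9267) = √9310 = 7*√190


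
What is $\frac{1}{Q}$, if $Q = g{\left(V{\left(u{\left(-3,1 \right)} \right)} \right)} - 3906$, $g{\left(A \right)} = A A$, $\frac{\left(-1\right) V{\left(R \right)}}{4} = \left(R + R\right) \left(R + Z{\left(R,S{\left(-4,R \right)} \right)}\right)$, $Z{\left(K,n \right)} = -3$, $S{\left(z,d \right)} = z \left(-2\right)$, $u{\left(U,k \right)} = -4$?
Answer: $\frac{1}{46270} \approx 2.1612 \cdot 10^{-5}$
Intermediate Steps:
$S{\left(z,d \right)} = - 2 z$
$V{\left(R \right)} = - 8 R \left(-3 + R\right)$ ($V{\left(R \right)} = - 4 \left(R + R\right) \left(R - 3\right) = - 4 \cdot 2 R \left(-3 + R\right) = - 8 R \left(-3 + R\right)$)
$g{\left(A \right)} = A^{2}$
$Q = 46270$ ($Q = \left(8 \left(-4\right) \left(3 - -4\right)\right)^{2} - 3906 = \left(8 \left(-4\right) \left(3 + 4\right)\right)^{2} - 3906 = \left(8 \left(-4\right) 7\right)^{2} - 3906 = \left(-224\right)^{2} - 3906 = 50176 - 3906 = 46270$)
$\frac{1}{Q} = \frac{1}{46270}$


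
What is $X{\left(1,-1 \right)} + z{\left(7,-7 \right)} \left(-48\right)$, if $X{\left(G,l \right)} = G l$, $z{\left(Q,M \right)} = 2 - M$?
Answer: $-433$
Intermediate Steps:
$X{\left(1,-1 \right)} + z{\left(7,-7 \right)} \left(-48\right) = 1 \left(-1\right) + \left(2 - -7\right) \left(-48\right) = -1 + \left(2 + 7\right) \left(-48\right) = -1 + 9 \left(-48\right) = -1 - 432 = -433$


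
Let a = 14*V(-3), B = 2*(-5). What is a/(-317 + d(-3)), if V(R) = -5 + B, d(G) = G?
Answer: 21/32 ≈ 0.65625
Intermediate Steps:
B = -10
V(R) = -15 (V(R) = -5 - 10 = -15)
a = -210 (a = 14*(-15) = -210)
a/(-317 + d(-3)) = -210/(-317 - 3) = -210/(-320) = -210*(-1/320) = 21/32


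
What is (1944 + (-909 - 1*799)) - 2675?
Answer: -2439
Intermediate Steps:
(1944 + (-909 - 1*799)) - 2675 = (1944 + (-909 - 799)) - 2675 = (1944 - 1708) - 2675 = 236 - 2675 = -2439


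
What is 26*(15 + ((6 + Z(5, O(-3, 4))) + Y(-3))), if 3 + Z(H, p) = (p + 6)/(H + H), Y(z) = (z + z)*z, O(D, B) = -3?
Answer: 4719/5 ≈ 943.80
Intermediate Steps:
Y(z) = 2*z² (Y(z) = (2*z)*z = 2*z²)
Z(H, p) = -3 + (6 + p)/(2*H) (Z(H, p) = -3 + (p + 6)/(H + H) = -3 + (6 + p)/((2*H)) = -3 + (6 + p)*(1/(2*H)) = -3 + (6 + p)/(2*H))
26*(15 + ((6 + Z(5, O(-3, 4))) + Y(-3))) = 26*(15 + ((6 + (½)*(6 - 3 - 6*5)/5) + 2*(-3)²)) = 26*(15 + ((6 + (½)*(⅕)*(6 - 3 - 30)) + 2*9)) = 26*(15 + ((6 + (½)*(⅕)*(-27)) + 18)) = 26*(15 + ((6 - 27/10) + 18)) = 26*(15 + (33/10 + 18)) = 26*(15 + 213/10) = 26*(363/10) = 4719/5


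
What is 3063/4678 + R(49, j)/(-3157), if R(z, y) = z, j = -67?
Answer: 1348667/2109778 ≈ 0.63925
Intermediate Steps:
3063/4678 + R(49, j)/(-3157) = 3063/4678 + 49/(-3157) = 3063*(1/4678) + 49*(-1/3157) = 3063/4678 - 7/451 = 1348667/2109778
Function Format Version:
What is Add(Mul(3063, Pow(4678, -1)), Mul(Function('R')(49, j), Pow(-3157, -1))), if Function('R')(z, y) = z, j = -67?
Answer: Rational(1348667, 2109778) ≈ 0.63925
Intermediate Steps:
Add(Mul(3063, Pow(4678, -1)), Mul(Function('R')(49, j), Pow(-3157, -1))) = Add(Mul(3063, Pow(4678, -1)), Mul(49, Pow(-3157, -1))) = Add(Mul(3063, Rational(1, 4678)), Mul(49, Rational(-1, 3157))) = Add(Rational(3063, 4678), Rational(-7, 451)) = Rational(1348667, 2109778)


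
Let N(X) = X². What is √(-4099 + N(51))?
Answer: I*√1498 ≈ 38.704*I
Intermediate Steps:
√(-4099 + N(51)) = √(-4099 + 51²) = √(-4099 + 2601) = √(-1498) = I*√1498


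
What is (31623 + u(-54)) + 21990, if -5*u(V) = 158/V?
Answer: 7237834/135 ≈ 53614.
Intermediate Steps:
u(V) = -158/(5*V)
(31623 + u(-54)) + 21990 = (31623 - 158/5/(-54)) + 21990 = (31623 - 158/5*(-1/54)) + 21990 = (31623 + 79/135) + 21990 = 4269184/135 + 21990 = 7237834/135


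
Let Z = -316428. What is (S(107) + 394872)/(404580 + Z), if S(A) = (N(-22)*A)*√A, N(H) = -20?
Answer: 16453/3673 - 535*√107/22038 ≈ 4.2283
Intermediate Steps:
S(A) = -20*A^(3/2) (S(A) = (-20*A)*√A = -20*A^(3/2))
(S(107) + 394872)/(404580 + Z) = (-2140*√107 + 394872)/(404580 - 316428) = (-2140*√107 + 394872)/88152 = (-2140*√107 + 394872)*(1/88152) = (394872 - 2140*√107)*(1/88152) = 16453/3673 - 535*√107/22038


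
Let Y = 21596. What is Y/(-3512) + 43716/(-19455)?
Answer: -47806731/5693830 ≈ -8.3962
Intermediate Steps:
Y/(-3512) + 43716/(-19455) = 21596/(-3512) + 43716/(-19455) = 21596*(-1/3512) + 43716*(-1/19455) = -5399/878 - 14572/6485 = -47806731/5693830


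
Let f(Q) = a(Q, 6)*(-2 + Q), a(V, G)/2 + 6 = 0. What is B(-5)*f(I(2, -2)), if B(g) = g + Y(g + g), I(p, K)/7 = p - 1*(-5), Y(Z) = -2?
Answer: 3948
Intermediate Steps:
a(V, G) = -12 (a(V, G) = -12 + 2*0 = -12 + 0 = -12)
I(p, K) = 35 + 7*p (I(p, K) = 7*(p - 1*(-5)) = 7*(p + 5) = 7*(5 + p) = 35 + 7*p)
B(g) = -2 + g (B(g) = g - 2 = -2 + g)
f(Q) = 24 - 12*Q (f(Q) = -12*(-2 + Q) = 24 - 12*Q)
B(-5)*f(I(2, -2)) = (-2 - 5)*(24 - 12*(35 + 7*2)) = -7*(24 - 12*(35 + 14)) = -7*(24 - 12*49) = -7*(24 - 588) = -7*(-564) = 3948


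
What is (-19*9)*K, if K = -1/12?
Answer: 57/4 ≈ 14.250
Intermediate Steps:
K = -1/12 (K = -1*1/12 = -1/12 ≈ -0.083333)
(-19*9)*K = -19*9*(-1/12) = -171*(-1/12) = 57/4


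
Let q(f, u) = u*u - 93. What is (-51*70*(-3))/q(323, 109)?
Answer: 765/842 ≈ 0.90855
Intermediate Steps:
q(f, u) = -93 + u² (q(f, u) = u² - 93 = -93 + u²)
(-51*70*(-3))/q(323, 109) = (-51*70*(-3))/(-93 + 109²) = (-3570*(-3))/(-93 + 11881) = 10710/11788 = 10710*(1/11788) = 765/842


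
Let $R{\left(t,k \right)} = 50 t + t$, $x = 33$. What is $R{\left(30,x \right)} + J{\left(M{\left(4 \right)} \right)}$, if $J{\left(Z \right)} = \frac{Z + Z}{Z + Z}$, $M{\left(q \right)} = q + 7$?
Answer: $1531$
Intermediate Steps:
$M{\left(q \right)} = 7 + q$
$R{\left(t,k \right)} = 51 t$
$J{\left(Z \right)} = 1$ ($J{\left(Z \right)} = \frac{2 Z}{2 Z} = 2 Z \frac{1}{2 Z} = 1$)
$R{\left(30,x \right)} + J{\left(M{\left(4 \right)} \right)} = 51 \cdot 30 + 1 = 1530 + 1 = 1531$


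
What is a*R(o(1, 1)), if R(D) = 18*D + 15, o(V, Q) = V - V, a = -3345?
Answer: -50175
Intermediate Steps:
o(V, Q) = 0
R(D) = 15 + 18*D
a*R(o(1, 1)) = -3345*(15 + 18*0) = -3345*(15 + 0) = -3345*15 = -50175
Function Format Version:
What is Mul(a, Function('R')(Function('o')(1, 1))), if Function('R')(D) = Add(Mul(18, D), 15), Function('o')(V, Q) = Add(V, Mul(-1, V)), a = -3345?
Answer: -50175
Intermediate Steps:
Function('o')(V, Q) = 0
Function('R')(D) = Add(15, Mul(18, D))
Mul(a, Function('R')(Function('o')(1, 1))) = Mul(-3345, Add(15, Mul(18, 0))) = Mul(-3345, Add(15, 0)) = Mul(-3345, 15) = -50175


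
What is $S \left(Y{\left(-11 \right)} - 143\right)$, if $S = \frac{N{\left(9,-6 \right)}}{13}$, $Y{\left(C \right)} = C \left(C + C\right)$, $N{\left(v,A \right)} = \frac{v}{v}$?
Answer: $\frac{99}{13} \approx 7.6154$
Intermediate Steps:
$N{\left(v,A \right)} = 1$
$Y{\left(C \right)} = 2 C^{2}$ ($Y{\left(C \right)} = C 2 C = 2 C^{2}$)
$S = \frac{1}{13}$ ($S = 1 \cdot \frac{1}{13} = \frac{1}{13} \approx 0.076923$)
$S \left(Y{\left(-11 \right)} - 143\right) = \frac{2 \left(-11\right)^{2} - 143}{13} = \frac{2 \cdot 121 - 143}{13} = \frac{242 - 143}{13} = \frac{1}{13} \cdot 99 = \frac{99}{13}$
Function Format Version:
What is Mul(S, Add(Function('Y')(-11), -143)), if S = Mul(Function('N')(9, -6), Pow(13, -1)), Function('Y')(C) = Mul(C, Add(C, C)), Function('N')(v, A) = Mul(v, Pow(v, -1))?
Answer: Rational(99, 13) ≈ 7.6154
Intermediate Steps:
Function('N')(v, A) = 1
Function('Y')(C) = Mul(2, Pow(C, 2)) (Function('Y')(C) = Mul(C, Mul(2, C)) = Mul(2, Pow(C, 2)))
S = Rational(1, 13) (S = Mul(1, Pow(13, -1)) = Mul(1, Rational(1, 13)) = Rational(1, 13) ≈ 0.076923)
Mul(S, Add(Function('Y')(-11), -143)) = Mul(Rational(1, 13), Add(Mul(2, Pow(-11, 2)), -143)) = Mul(Rational(1, 13), Add(Mul(2, 121), -143)) = Mul(Rational(1, 13), Add(242, -143)) = Mul(Rational(1, 13), 99) = Rational(99, 13)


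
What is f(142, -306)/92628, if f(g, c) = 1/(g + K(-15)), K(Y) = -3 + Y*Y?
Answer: 1/33716592 ≈ 2.9659e-8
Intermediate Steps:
K(Y) = -3 + Y²
f(g, c) = 1/(222 + g) (f(g, c) = 1/(g + (-3 + (-15)²)) = 1/(g + (-3 + 225)) = 1/(g + 222) = 1/(222 + g))
f(142, -306)/92628 = 1/((222 + 142)*92628) = (1/92628)/364 = (1/364)*(1/92628) = 1/33716592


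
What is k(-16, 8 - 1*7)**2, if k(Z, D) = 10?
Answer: 100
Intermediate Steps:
k(-16, 8 - 1*7)**2 = 10**2 = 100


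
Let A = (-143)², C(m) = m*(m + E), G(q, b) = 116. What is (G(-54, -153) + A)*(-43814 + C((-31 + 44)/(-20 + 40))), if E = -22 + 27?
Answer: -72076750803/80 ≈ -9.0096e+8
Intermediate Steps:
E = 5
C(m) = m*(5 + m) (C(m) = m*(m + 5) = m*(5 + m))
A = 20449
(G(-54, -153) + A)*(-43814 + C((-31 + 44)/(-20 + 40))) = (116 + 20449)*(-43814 + ((-31 + 44)/(-20 + 40))*(5 + (-31 + 44)/(-20 + 40))) = 20565*(-43814 + (13/20)*(5 + 13/20)) = 20565*(-43814 + (13*(1/20))*(5 + 13*(1/20))) = 20565*(-43814 + 13*(5 + 13/20)/20) = 20565*(-43814 + (13/20)*(113/20)) = 20565*(-43814 + 1469/400) = 20565*(-17524131/400) = -72076750803/80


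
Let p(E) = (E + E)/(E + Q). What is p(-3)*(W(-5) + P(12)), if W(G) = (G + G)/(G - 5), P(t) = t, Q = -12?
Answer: 26/5 ≈ 5.2000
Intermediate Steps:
W(G) = 2*G/(-5 + G) (W(G) = (2*G)/(-5 + G) = 2*G/(-5 + G))
p(E) = 2*E/(-12 + E) (p(E) = (E + E)/(E - 12) = (2*E)/(-12 + E) = 2*E/(-12 + E))
p(-3)*(W(-5) + P(12)) = (2*(-3)/(-12 - 3))*(2*(-5)/(-5 - 5) + 12) = (2*(-3)/(-15))*(2*(-5)/(-10) + 12) = (2*(-3)*(-1/15))*(2*(-5)*(-1/10) + 12) = 2*(1 + 12)/5 = (2/5)*13 = 26/5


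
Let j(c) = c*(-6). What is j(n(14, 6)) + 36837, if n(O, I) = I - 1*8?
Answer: 36849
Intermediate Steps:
n(O, I) = -8 + I (n(O, I) = I - 8 = -8 + I)
j(c) = -6*c
j(n(14, 6)) + 36837 = -6*(-8 + 6) + 36837 = -6*(-2) + 36837 = 12 + 36837 = 36849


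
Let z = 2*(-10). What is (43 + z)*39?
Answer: 897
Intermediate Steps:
z = -20
(43 + z)*39 = (43 - 20)*39 = 23*39 = 897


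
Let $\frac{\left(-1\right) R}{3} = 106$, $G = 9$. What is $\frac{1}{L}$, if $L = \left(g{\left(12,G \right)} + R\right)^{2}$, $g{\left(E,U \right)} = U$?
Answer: $\frac{1}{95481} \approx 1.0473 \cdot 10^{-5}$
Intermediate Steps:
$R = -318$ ($R = \left(-3\right) 106 = -318$)
$L = 95481$ ($L = \left(9 - 318\right)^{2} = \left(-309\right)^{2} = 95481$)
$\frac{1}{L} = \frac{1}{95481}$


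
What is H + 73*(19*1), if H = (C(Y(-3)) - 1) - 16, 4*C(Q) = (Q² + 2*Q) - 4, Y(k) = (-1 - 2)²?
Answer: 5575/4 ≈ 1393.8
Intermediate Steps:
Y(k) = 9 (Y(k) = (-3)² = 9)
C(Q) = -1 + Q/2 + Q²/4 (C(Q) = ((Q² + 2*Q) - 4)/4 = (-4 + Q² + 2*Q)/4 = -1 + Q/2 + Q²/4)
H = 27/4 (H = ((-1 + (½)*9 + (¼)*9²) - 1) - 16 = ((-1 + 9/2 + (¼)*81) - 1) - 16 = ((-1 + 9/2 + 81/4) - 1) - 16 = (95/4 - 1) - 16 = 91/4 - 16 = 27/4 ≈ 6.7500)
H + 73*(19*1) = 27/4 + 73*(19*1) = 27/4 + 73*19 = 27/4 + 1387 = 5575/4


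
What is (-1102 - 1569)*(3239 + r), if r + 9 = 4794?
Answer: -21432104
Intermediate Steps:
r = 4785 (r = -9 + 4794 = 4785)
(-1102 - 1569)*(3239 + r) = (-1102 - 1569)*(3239 + 4785) = -2671*8024 = -21432104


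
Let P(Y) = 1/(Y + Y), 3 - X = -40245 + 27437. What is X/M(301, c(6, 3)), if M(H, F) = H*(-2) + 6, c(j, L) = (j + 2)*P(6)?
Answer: -12811/596 ≈ -21.495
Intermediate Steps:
X = 12811 (X = 3 - (-40245 + 27437) = 3 - 1*(-12808) = 3 + 12808 = 12811)
P(Y) = 1/(2*Y)
c(j, L) = ⅙ + j/12 (c(j, L) = (j + 2)*((½)/6) = (2 + j)*((½)*(⅙)) = (2 + j)*(1/12) = ⅙ + j/12)
M(H, F) = 6 - 2*H (M(H, F) = -2*H + 6 = 6 - 2*H)
X/M(301, c(6, 3)) = 12811/(6 - 2*301) = 12811/(6 - 602) = 12811/(-596) = 12811*(-1/596) = -12811/596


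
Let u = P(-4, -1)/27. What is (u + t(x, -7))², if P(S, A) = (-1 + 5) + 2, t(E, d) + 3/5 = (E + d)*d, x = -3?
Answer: 9815689/2025 ≈ 4847.3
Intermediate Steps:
t(E, d) = -⅗ + d*(E + d) (t(E, d) = -⅗ + (E + d)*d = -⅗ + d*(E + d))
P(S, A) = 6 (P(S, A) = 4 + 2 = 6)
u = 2/9 (u = 6/27 = 6*(1/27) = 2/9 ≈ 0.22222)
(u + t(x, -7))² = (2/9 + (-⅗ + (-7)² - 3*(-7)))² = (2/9 + (-⅗ + 49 + 21))² = (2/9 + 347/5)² = (3133/45)² = 9815689/2025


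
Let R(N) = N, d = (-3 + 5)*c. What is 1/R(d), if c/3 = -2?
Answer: -1/12 ≈ -0.083333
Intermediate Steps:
c = -6 (c = 3*(-2) = -6)
d = -12 (d = (-3 + 5)*(-6) = 2*(-6) = -12)
1/R(d) = 1/(-12) = -1/12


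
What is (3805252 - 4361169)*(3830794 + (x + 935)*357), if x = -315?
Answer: -2252650176878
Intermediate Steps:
(3805252 - 4361169)*(3830794 + (x + 935)*357) = (3805252 - 4361169)*(3830794 + (-315 + 935)*357) = -555917*(3830794 + 620*357) = -555917*(3830794 + 221340) = -555917*4052134 = -2252650176878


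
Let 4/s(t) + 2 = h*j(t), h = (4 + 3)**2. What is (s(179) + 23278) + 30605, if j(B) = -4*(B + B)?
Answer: 1890485053/35085 ≈ 53883.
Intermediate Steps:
j(B) = -8*B
h = 49 (h = 7**2 = 49)
s(t) = 4/(-2 - 392*t) (s(t) = 4/(-2 + 49*(-8*t)) = 4/(-2 - 392*t))
(s(179) + 23278) + 30605 = (2/(-1 - 196*179) + 23278) + 30605 = (2/(-1 - 35084) + 23278) + 30605 = (2/(-35085) + 23278) + 30605 = (2*(-1/35085) + 23278) + 30605 = (-2/35085 + 23278) + 30605 = 816708628/35085 + 30605 = 1890485053/35085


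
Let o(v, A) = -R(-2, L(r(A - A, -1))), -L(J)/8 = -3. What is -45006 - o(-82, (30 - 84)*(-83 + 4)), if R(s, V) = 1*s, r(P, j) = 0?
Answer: -45008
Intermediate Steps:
L(J) = 24 (L(J) = -8*(-3) = 24)
R(s, V) = s
o(v, A) = 2 (o(v, A) = -1*(-2) = 2)
-45006 - o(-82, (30 - 84)*(-83 + 4)) = -45006 - 1*2 = -45006 - 2 = -45008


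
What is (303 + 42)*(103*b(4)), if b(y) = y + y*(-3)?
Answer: -284280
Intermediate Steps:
b(y) = -2*y (b(y) = y - 3*y = -2*y)
(303 + 42)*(103*b(4)) = (303 + 42)*(103*(-2*4)) = 345*(103*(-8)) = 345*(-824) = -284280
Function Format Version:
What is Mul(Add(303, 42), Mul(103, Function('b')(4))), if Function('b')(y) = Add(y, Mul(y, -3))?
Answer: -284280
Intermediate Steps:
Function('b')(y) = Mul(-2, y) (Function('b')(y) = Add(y, Mul(-3, y)) = Mul(-2, y))
Mul(Add(303, 42), Mul(103, Function('b')(4))) = Mul(Add(303, 42), Mul(103, Mul(-2, 4))) = Mul(345, Mul(103, -8)) = Mul(345, -824) = -284280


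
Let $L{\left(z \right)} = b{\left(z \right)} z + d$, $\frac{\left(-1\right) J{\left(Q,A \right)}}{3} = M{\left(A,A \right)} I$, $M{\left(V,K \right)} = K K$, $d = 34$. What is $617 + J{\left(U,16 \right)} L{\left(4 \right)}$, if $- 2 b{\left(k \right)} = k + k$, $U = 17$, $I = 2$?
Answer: $-27031$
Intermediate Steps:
$M{\left(V,K \right)} = K^{2}$
$b{\left(k \right)} = - k$ ($b{\left(k \right)} = - \frac{k + k}{2} = - \frac{2 k}{2} = - k$)
$J{\left(Q,A \right)} = - 6 A^{2}$ ($J{\left(Q,A \right)} = - 3 A^{2} \cdot 2 = - 3 \cdot 2 A^{2} = - 6 A^{2}$)
$L{\left(z \right)} = 34 - z^{2}$ ($L{\left(z \right)} = - z z + 34 = - z^{2} + 34 = 34 - z^{2}$)
$617 + J{\left(U,16 \right)} L{\left(4 \right)} = 617 + - 6 \cdot 16^{2} \left(34 - 4^{2}\right) = 617 + \left(-6\right) 256 \left(34 - 16\right) = 617 - 1536 \left(34 - 16\right) = 617 - 27648 = -27031$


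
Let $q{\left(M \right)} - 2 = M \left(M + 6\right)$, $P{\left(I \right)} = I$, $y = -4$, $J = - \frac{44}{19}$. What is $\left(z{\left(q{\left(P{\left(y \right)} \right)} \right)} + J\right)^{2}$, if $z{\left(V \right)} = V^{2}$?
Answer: $\frac{409600}{361} \approx 1134.6$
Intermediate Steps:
$J = - \frac{44}{19}$ ($J = \left(-44\right) \frac{1}{19} = - \frac{44}{19} \approx -2.3158$)
$q{\left(M \right)} = 2 + M \left(6 + M\right)$ ($q{\left(M \right)} = 2 + M \left(M + 6\right) = 2 + M \left(6 + M\right)$)
$\left(z{\left(q{\left(P{\left(y \right)} \right)} \right)} + J\right)^{2} = \left(\left(2 + \left(-4\right)^{2} + 6 \left(-4\right)\right)^{2} - \frac{44}{19}\right)^{2} = \left(\left(2 + 16 - 24\right)^{2} - \frac{44}{19}\right)^{2} = \left(\left(-6\right)^{2} - \frac{44}{19}\right)^{2} = \left(36 - \frac{44}{19}\right)^{2} = \left(\frac{640}{19}\right)^{2} = \frac{409600}{361}$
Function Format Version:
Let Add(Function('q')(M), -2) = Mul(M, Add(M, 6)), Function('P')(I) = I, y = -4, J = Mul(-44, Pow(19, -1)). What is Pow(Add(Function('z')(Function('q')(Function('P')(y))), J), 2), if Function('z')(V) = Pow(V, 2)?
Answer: Rational(409600, 361) ≈ 1134.6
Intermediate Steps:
J = Rational(-44, 19) (J = Mul(-44, Rational(1, 19)) = Rational(-44, 19) ≈ -2.3158)
Function('q')(M) = Add(2, Mul(M, Add(6, M))) (Function('q')(M) = Add(2, Mul(M, Add(M, 6))) = Add(2, Mul(M, Add(6, M))))
Pow(Add(Function('z')(Function('q')(Function('P')(y))), J), 2) = Pow(Add(Pow(Add(2, Pow(-4, 2), Mul(6, -4)), 2), Rational(-44, 19)), 2) = Pow(Add(Pow(Add(2, 16, -24), 2), Rational(-44, 19)), 2) = Pow(Add(Pow(-6, 2), Rational(-44, 19)), 2) = Pow(Add(36, Rational(-44, 19)), 2) = Pow(Rational(640, 19), 2) = Rational(409600, 361)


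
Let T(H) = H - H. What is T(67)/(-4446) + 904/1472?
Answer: 113/184 ≈ 0.61413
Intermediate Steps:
T(H) = 0
T(67)/(-4446) + 904/1472 = 0/(-4446) + 904/1472 = 0*(-1/4446) + 904*(1/1472) = 0 + 113/184 = 113/184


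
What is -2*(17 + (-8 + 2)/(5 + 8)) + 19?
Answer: -183/13 ≈ -14.077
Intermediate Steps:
-2*(17 + (-8 + 2)/(5 + 8)) + 19 = -2*(17 - 6/13) + 19 = -2*215/13 + 19 = -430/13 + 19 = -183/13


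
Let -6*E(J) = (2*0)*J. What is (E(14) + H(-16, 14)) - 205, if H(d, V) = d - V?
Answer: -235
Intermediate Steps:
E(J) = 0 (E(J) = -2*0*J/6 = -0*J = -⅙*0 = 0)
(E(14) + H(-16, 14)) - 205 = (0 + (-16 - 1*14)) - 205 = (0 + (-16 - 14)) - 205 = (0 - 30) - 205 = -30 - 205 = -235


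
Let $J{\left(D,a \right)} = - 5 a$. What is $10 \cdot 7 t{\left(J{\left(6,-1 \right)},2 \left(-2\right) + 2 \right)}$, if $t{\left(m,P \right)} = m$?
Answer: $350$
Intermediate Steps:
$10 \cdot 7 t{\left(J{\left(6,-1 \right)},2 \left(-2\right) + 2 \right)} = 10 \cdot 7 \left(\left(-5\right) \left(-1\right)\right) = 70 \cdot 5 = 350$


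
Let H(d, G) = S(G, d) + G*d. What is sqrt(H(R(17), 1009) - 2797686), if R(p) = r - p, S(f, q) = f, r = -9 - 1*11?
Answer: 3*I*sqrt(314890) ≈ 1683.5*I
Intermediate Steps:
r = -20 (r = -9 - 11 = -20)
R(p) = -20 - p
H(d, G) = G + G*d
sqrt(H(R(17), 1009) - 2797686) = sqrt(1009*(1 + (-20 - 1*17)) - 2797686) = sqrt(1009*(1 + (-20 - 17)) - 2797686) = sqrt(1009*(1 - 37) - 2797686) = sqrt(1009*(-36) - 2797686) = sqrt(-36324 - 2797686) = sqrt(-2834010) = 3*I*sqrt(314890)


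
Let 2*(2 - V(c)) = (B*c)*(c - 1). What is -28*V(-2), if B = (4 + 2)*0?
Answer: -56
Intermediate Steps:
B = 0 (B = 6*0 = 0)
V(c) = 2 (V(c) = 2 - 0*c*(c - 1)/2 = 2 - 0*(-1 + c) = 2 - 1/2*0 = 2 + 0 = 2)
-28*V(-2) = -28*2 = -56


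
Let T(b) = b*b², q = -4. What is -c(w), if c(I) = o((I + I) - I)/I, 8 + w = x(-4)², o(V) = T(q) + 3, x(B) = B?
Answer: 61/8 ≈ 7.6250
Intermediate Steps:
T(b) = b³
o(V) = -61 (o(V) = (-4)³ + 3 = -64 + 3 = -61)
w = 8 (w = -8 + (-4)² = -8 + 16 = 8)
c(I) = -61/I
-c(w) = -(-61)/8 = -1*(-61/8) = 61/8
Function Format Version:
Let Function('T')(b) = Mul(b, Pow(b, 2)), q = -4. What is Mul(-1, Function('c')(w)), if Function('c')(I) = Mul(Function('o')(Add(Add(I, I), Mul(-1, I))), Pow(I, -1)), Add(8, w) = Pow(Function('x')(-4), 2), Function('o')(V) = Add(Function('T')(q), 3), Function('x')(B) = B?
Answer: Rational(61, 8) ≈ 7.6250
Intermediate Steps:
Function('T')(b) = Pow(b, 3)
Function('o')(V) = -61 (Function('o')(V) = Add(Pow(-4, 3), 3) = Add(-64, 3) = -61)
w = 8 (w = Add(-8, Pow(-4, 2)) = Add(-8, 16) = 8)
Function('c')(I) = Mul(-61, Pow(I, -1))
Mul(-1, Function('c')(w)) = Mul(-1, Mul(-61, Pow(8, -1))) = Mul(-1, Mul(-61, Rational(1, 8))) = Mul(-1, Rational(-61, 8)) = Rational(61, 8)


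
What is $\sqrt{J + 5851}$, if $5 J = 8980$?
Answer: $\sqrt{7647} \approx 87.447$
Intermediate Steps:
$J = 1796$ ($J = \frac{1}{5} \cdot 8980 = 1796$)
$\sqrt{J + 5851} = \sqrt{1796 + 5851} = \sqrt{7647}$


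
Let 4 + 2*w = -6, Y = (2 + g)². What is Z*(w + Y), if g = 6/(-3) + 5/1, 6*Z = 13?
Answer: 130/3 ≈ 43.333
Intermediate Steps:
Z = 13/6 (Z = (⅙)*13 = 13/6 ≈ 2.1667)
g = 3 (g = 6*(-⅓) + 5*1 = -2 + 5 = 3)
Y = 25 (Y = (2 + 3)² = 5² = 25)
w = -5 (w = -2 + (½)*(-6) = -2 - 3 = -5)
Z*(w + Y) = 13*(-5 + 25)/6 = (13/6)*20 = 130/3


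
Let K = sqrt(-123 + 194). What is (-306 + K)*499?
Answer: -152694 + 499*sqrt(71) ≈ -1.4849e+5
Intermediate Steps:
K = sqrt(71) ≈ 8.4261
(-306 + K)*499 = (-306 + sqrt(71))*499 = -152694 + 499*sqrt(71)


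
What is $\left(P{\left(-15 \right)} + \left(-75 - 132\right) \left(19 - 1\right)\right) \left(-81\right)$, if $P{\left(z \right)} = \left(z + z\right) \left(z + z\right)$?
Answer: $228906$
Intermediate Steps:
$P{\left(z \right)} = 4 z^{2}$ ($P{\left(z \right)} = 2 z 2 z = 4 z^{2}$)
$\left(P{\left(-15 \right)} + \left(-75 - 132\right) \left(19 - 1\right)\right) \left(-81\right) = \left(4 \left(-15\right)^{2} + \left(-75 - 132\right) \left(19 - 1\right)\right) \left(-81\right) = \left(4 \cdot 225 - 3726\right) \left(-81\right) = \left(900 - 3726\right) \left(-81\right) = \left(-2826\right) \left(-81\right) = 228906$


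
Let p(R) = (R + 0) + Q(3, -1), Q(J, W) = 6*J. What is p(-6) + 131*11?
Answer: 1453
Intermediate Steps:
p(R) = 18 + R (p(R) = (R + 0) + 6*3 = R + 18 = 18 + R)
p(-6) + 131*11 = (18 - 6) + 131*11 = 12 + 1441 = 1453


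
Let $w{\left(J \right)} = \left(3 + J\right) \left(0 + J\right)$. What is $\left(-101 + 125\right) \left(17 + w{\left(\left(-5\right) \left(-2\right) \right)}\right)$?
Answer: $3528$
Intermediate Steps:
$w{\left(J \right)} = J \left(3 + J\right)$ ($w{\left(J \right)} = \left(3 + J\right) J = J \left(3 + J\right)$)
$\left(-101 + 125\right) \left(17 + w{\left(\left(-5\right) \left(-2\right) \right)}\right) = \left(-101 + 125\right) \left(17 + \left(-5\right) \left(-2\right) \left(3 - -10\right)\right) = 24 \left(17 + 10 \left(3 + 10\right)\right) = 24 \left(17 + 10 \cdot 13\right) = 24 \left(17 + 130\right) = 24 \cdot 147 = 3528$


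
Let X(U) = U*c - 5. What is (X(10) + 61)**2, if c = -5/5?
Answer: 2116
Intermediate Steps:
c = -1 (c = -5*1/5 = -1)
X(U) = -5 - U (X(U) = U*(-1) - 5 = -U - 5 = -5 - U)
(X(10) + 61)**2 = ((-5 - 1*10) + 61)**2 = ((-5 - 10) + 61)**2 = (-15 + 61)**2 = 46**2 = 2116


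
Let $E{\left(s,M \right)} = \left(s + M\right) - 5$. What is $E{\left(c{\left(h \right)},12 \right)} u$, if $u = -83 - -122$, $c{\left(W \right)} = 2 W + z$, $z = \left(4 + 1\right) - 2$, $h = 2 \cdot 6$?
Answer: $1326$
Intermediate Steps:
$h = 12$
$z = 3$ ($z = 5 - 2 = 3$)
$c{\left(W \right)} = 3 + 2 W$ ($c{\left(W \right)} = 2 W + 3 = 3 + 2 W$)
$E{\left(s,M \right)} = -5 + M + s$ ($E{\left(s,M \right)} = \left(M + s\right) - 5 = -5 + M + s$)
$u = 39$ ($u = -83 + 122 = 39$)
$E{\left(c{\left(h \right)},12 \right)} u = \left(-5 + 12 + \left(3 + 2 \cdot 12\right)\right) 39 = \left(-5 + 12 + \left(3 + 24\right)\right) 39 = \left(-5 + 12 + 27\right) 39 = 34 \cdot 39 = 1326$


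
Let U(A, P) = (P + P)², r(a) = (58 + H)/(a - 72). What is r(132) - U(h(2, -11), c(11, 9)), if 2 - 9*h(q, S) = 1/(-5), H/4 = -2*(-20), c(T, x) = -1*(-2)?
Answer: -371/30 ≈ -12.367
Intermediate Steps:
c(T, x) = 2
H = 160 (H = 4*(-2*(-20)) = 4*40 = 160)
r(a) = 218/(-72 + a) (r(a) = (58 + 160)/(a - 72) = 218/(-72 + a))
h(q, S) = 11/45 (h(q, S) = 2/9 - 1/(9*(-5)) = 2/9 - (-1)/(9*5) = 2/9 - ⅑*(-⅕) = 2/9 + 1/45 = 11/45)
U(A, P) = 4*P² (U(A, P) = (2*P)² = 4*P²)
r(132) - U(h(2, -11), c(11, 9)) = 218/(-72 + 132) - 4*2² = 218/60 - 4*4 = 218*(1/60) - 1*16 = 109/30 - 16 = -371/30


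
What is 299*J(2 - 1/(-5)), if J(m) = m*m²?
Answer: 397969/125 ≈ 3183.8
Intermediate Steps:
J(m) = m³
299*J(2 - 1/(-5)) = 299*(2 - 1/(-5))³ = 299*(2 - 1*(-⅕))³ = 299*(2 + ⅕)³ = 299*(11/5)³ = 299*(1331/125) = 397969/125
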